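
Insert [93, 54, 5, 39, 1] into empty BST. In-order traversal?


Insert 93: root
Insert 54: L from 93
Insert 5: L from 93 -> L from 54
Insert 39: L from 93 -> L from 54 -> R from 5
Insert 1: L from 93 -> L from 54 -> L from 5

In-order: [1, 5, 39, 54, 93]


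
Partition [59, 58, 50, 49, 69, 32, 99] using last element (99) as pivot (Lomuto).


Pivot: 99
  59 <= 99: advance i (no swap)
  58 <= 99: advance i (no swap)
  50 <= 99: advance i (no swap)
  49 <= 99: advance i (no swap)
  69 <= 99: advance i (no swap)
  32 <= 99: advance i (no swap)
Place pivot at 6: [59, 58, 50, 49, 69, 32, 99]

Partitioned: [59, 58, 50, 49, 69, 32, 99]


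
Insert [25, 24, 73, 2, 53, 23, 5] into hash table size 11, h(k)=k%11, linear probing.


Insert 25: h=3 -> slot 3
Insert 24: h=2 -> slot 2
Insert 73: h=7 -> slot 7
Insert 2: h=2, 2 probes -> slot 4
Insert 53: h=9 -> slot 9
Insert 23: h=1 -> slot 1
Insert 5: h=5 -> slot 5

Table: [None, 23, 24, 25, 2, 5, None, 73, None, 53, None]


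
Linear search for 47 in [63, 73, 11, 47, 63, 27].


i=0: 63!=47
i=1: 73!=47
i=2: 11!=47
i=3: 47==47 found!

Found at 3, 4 comps


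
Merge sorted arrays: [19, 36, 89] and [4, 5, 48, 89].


Take 4 from B
Take 5 from B
Take 19 from A
Take 36 from A
Take 48 from B
Take 89 from A

Merged: [4, 5, 19, 36, 48, 89, 89]


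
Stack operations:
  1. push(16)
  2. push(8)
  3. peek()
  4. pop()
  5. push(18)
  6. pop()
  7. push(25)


push(16) -> [16]
push(8) -> [16, 8]
peek()->8
pop()->8, [16]
push(18) -> [16, 18]
pop()->18, [16]
push(25) -> [16, 25]

Final stack: [16, 25]


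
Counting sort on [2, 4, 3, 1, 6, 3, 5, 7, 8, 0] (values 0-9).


Input: [2, 4, 3, 1, 6, 3, 5, 7, 8, 0]
Counts: [1, 1, 1, 2, 1, 1, 1, 1, 1, 0]

Sorted: [0, 1, 2, 3, 3, 4, 5, 6, 7, 8]


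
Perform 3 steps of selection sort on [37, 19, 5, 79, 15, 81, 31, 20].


Initial: [37, 19, 5, 79, 15, 81, 31, 20]
Step 1: min=5 at 2
  Swap: [5, 19, 37, 79, 15, 81, 31, 20]
Step 2: min=15 at 4
  Swap: [5, 15, 37, 79, 19, 81, 31, 20]
Step 3: min=19 at 4
  Swap: [5, 15, 19, 79, 37, 81, 31, 20]

After 3 steps: [5, 15, 19, 79, 37, 81, 31, 20]


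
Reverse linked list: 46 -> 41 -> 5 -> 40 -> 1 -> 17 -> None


Step 1: curr=46, set curr.next=prev(None) | reversed so far: 46
Step 2: curr=41, set curr.next=prev(46) | reversed so far: 41 -> 46
Step 3: curr=5, set curr.next=prev(41) | reversed so far: 5 -> 41 -> 46
Step 4: curr=40, set curr.next=prev(5) | reversed so far: 40 -> 5 -> 41 -> 46
Step 5: curr=1, set curr.next=prev(40) | reversed so far: 1 -> 40 -> 5 -> 41 -> 46
Step 6: curr=17, set curr.next=prev(1) | reversed so far: 17 -> 1 -> 40 -> 5 -> 41 -> 46

17 -> 1 -> 40 -> 5 -> 41 -> 46 -> None


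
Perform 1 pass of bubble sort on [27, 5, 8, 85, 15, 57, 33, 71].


Initial: [27, 5, 8, 85, 15, 57, 33, 71]
Pass 1: [5, 8, 27, 15, 57, 33, 71, 85] (6 swaps)

After 1 pass: [5, 8, 27, 15, 57, 33, 71, 85]


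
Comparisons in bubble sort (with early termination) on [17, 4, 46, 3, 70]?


Algorithm: bubble sort (with early termination)
Input: [17, 4, 46, 3, 70]
Sorted: [3, 4, 17, 46, 70]

10


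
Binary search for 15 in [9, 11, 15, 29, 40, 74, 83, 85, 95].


Step 1: lo=0, hi=8, mid=4, val=40
Step 2: lo=0, hi=3, mid=1, val=11
Step 3: lo=2, hi=3, mid=2, val=15

Found at index 2


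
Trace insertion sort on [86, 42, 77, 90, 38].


Initial: [86, 42, 77, 90, 38]
Insert 42: [42, 86, 77, 90, 38]
Insert 77: [42, 77, 86, 90, 38]
Insert 90: [42, 77, 86, 90, 38]
Insert 38: [38, 42, 77, 86, 90]

Sorted: [38, 42, 77, 86, 90]


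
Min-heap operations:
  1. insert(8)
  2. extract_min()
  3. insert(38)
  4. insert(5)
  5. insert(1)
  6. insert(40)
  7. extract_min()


insert(8) -> [8]
extract_min()->8, []
insert(38) -> [38]
insert(5) -> [5, 38]
insert(1) -> [1, 38, 5]
insert(40) -> [1, 38, 5, 40]
extract_min()->1, [5, 38, 40]

Final heap: [5, 38, 40]


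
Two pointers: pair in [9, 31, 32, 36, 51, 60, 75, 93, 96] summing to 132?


lo=0(9)+hi=8(96)=105
lo=1(31)+hi=8(96)=127
lo=2(32)+hi=8(96)=128
lo=3(36)+hi=8(96)=132

Yes: 36+96=132


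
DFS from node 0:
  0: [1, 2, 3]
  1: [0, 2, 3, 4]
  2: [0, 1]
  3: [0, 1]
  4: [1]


Visit 0, push [3, 2, 1]
Visit 1, push [4, 3, 2]
Visit 2, push []
Visit 3, push []
Visit 4, push []

DFS order: [0, 1, 2, 3, 4]


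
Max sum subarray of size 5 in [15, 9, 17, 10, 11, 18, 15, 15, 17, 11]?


[0:5]: 62
[1:6]: 65
[2:7]: 71
[3:8]: 69
[4:9]: 76
[5:10]: 76

Max: 76 at [4:9]


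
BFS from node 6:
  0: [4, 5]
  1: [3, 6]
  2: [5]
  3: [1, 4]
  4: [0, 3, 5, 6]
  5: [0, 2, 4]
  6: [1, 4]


Visit 6, enqueue [1, 4]
Visit 1, enqueue [3]
Visit 4, enqueue [0, 5]
Visit 3, enqueue []
Visit 0, enqueue []
Visit 5, enqueue [2]
Visit 2, enqueue []

BFS order: [6, 1, 4, 3, 0, 5, 2]


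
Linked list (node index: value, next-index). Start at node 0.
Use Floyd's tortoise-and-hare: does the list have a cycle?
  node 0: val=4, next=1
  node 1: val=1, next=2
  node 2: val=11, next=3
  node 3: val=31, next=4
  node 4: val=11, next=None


Floyd's tortoise (slow, +1) and hare (fast, +2):
  init: slow=0, fast=0
  step 1: slow=1, fast=2
  step 2: slow=2, fast=4
  step 3: fast -> None, no cycle

Cycle: no


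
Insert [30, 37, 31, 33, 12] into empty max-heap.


Insert 30: [30]
Insert 37: [37, 30]
Insert 31: [37, 30, 31]
Insert 33: [37, 33, 31, 30]
Insert 12: [37, 33, 31, 30, 12]

Final heap: [37, 33, 31, 30, 12]


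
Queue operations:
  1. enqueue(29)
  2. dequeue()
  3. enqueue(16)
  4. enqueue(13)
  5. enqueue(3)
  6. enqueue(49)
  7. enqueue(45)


enqueue(29) -> [29]
dequeue()->29, []
enqueue(16) -> [16]
enqueue(13) -> [16, 13]
enqueue(3) -> [16, 13, 3]
enqueue(49) -> [16, 13, 3, 49]
enqueue(45) -> [16, 13, 3, 49, 45]

Final queue: [16, 13, 3, 49, 45]


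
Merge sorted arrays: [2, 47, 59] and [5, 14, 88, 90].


Take 2 from A
Take 5 from B
Take 14 from B
Take 47 from A
Take 59 from A

Merged: [2, 5, 14, 47, 59, 88, 90]


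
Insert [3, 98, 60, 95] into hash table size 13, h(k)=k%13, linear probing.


Insert 3: h=3 -> slot 3
Insert 98: h=7 -> slot 7
Insert 60: h=8 -> slot 8
Insert 95: h=4 -> slot 4

Table: [None, None, None, 3, 95, None, None, 98, 60, None, None, None, None]


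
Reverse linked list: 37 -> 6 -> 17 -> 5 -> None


Step 1: curr=37, set curr.next=prev(None) | reversed so far: 37
Step 2: curr=6, set curr.next=prev(37) | reversed so far: 6 -> 37
Step 3: curr=17, set curr.next=prev(6) | reversed so far: 17 -> 6 -> 37
Step 4: curr=5, set curr.next=prev(17) | reversed so far: 5 -> 17 -> 6 -> 37

5 -> 17 -> 6 -> 37 -> None


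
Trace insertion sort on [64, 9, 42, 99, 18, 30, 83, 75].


Initial: [64, 9, 42, 99, 18, 30, 83, 75]
Insert 9: [9, 64, 42, 99, 18, 30, 83, 75]
Insert 42: [9, 42, 64, 99, 18, 30, 83, 75]
Insert 99: [9, 42, 64, 99, 18, 30, 83, 75]
Insert 18: [9, 18, 42, 64, 99, 30, 83, 75]
Insert 30: [9, 18, 30, 42, 64, 99, 83, 75]
Insert 83: [9, 18, 30, 42, 64, 83, 99, 75]
Insert 75: [9, 18, 30, 42, 64, 75, 83, 99]

Sorted: [9, 18, 30, 42, 64, 75, 83, 99]


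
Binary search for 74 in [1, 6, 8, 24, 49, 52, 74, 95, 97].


Step 1: lo=0, hi=8, mid=4, val=49
Step 2: lo=5, hi=8, mid=6, val=74

Found at index 6


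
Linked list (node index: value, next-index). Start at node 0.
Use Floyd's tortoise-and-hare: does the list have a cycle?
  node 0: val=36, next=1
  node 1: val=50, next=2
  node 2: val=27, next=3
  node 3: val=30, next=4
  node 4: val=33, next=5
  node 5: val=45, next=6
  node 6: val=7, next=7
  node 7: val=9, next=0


Floyd's tortoise (slow, +1) and hare (fast, +2):
  init: slow=0, fast=0
  step 1: slow=1, fast=2
  step 2: slow=2, fast=4
  step 3: slow=3, fast=6
  step 4: slow=4, fast=0
  step 5: slow=5, fast=2
  step 6: slow=6, fast=4
  step 7: slow=7, fast=6
  step 8: slow=0, fast=0
  slow == fast at node 0: cycle detected

Cycle: yes


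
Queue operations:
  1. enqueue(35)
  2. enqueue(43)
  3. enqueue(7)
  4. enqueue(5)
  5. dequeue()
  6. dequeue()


enqueue(35) -> [35]
enqueue(43) -> [35, 43]
enqueue(7) -> [35, 43, 7]
enqueue(5) -> [35, 43, 7, 5]
dequeue()->35, [43, 7, 5]
dequeue()->43, [7, 5]

Final queue: [7, 5]


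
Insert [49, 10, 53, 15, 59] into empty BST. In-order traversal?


Insert 49: root
Insert 10: L from 49
Insert 53: R from 49
Insert 15: L from 49 -> R from 10
Insert 59: R from 49 -> R from 53

In-order: [10, 15, 49, 53, 59]


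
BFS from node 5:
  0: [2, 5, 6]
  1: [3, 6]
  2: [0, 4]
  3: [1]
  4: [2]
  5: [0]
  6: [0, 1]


Visit 5, enqueue [0]
Visit 0, enqueue [2, 6]
Visit 2, enqueue [4]
Visit 6, enqueue [1]
Visit 4, enqueue []
Visit 1, enqueue [3]
Visit 3, enqueue []

BFS order: [5, 0, 2, 6, 4, 1, 3]


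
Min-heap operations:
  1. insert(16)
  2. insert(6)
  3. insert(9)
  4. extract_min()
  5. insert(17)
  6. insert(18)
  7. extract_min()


insert(16) -> [16]
insert(6) -> [6, 16]
insert(9) -> [6, 16, 9]
extract_min()->6, [9, 16]
insert(17) -> [9, 16, 17]
insert(18) -> [9, 16, 17, 18]
extract_min()->9, [16, 18, 17]

Final heap: [16, 18, 17]


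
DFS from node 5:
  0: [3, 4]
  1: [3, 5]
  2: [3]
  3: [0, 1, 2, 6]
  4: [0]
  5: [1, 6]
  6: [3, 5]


Visit 5, push [6, 1]
Visit 1, push [3]
Visit 3, push [6, 2, 0]
Visit 0, push [4]
Visit 4, push []
Visit 2, push []
Visit 6, push []

DFS order: [5, 1, 3, 0, 4, 2, 6]


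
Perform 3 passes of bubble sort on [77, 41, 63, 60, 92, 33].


Initial: [77, 41, 63, 60, 92, 33]
Pass 1: [41, 63, 60, 77, 33, 92] (4 swaps)
Pass 2: [41, 60, 63, 33, 77, 92] (2 swaps)
Pass 3: [41, 60, 33, 63, 77, 92] (1 swaps)

After 3 passes: [41, 60, 33, 63, 77, 92]


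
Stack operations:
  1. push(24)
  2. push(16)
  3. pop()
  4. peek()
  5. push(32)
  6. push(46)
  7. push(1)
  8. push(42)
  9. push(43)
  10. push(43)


push(24) -> [24]
push(16) -> [24, 16]
pop()->16, [24]
peek()->24
push(32) -> [24, 32]
push(46) -> [24, 32, 46]
push(1) -> [24, 32, 46, 1]
push(42) -> [24, 32, 46, 1, 42]
push(43) -> [24, 32, 46, 1, 42, 43]
push(43) -> [24, 32, 46, 1, 42, 43, 43]

Final stack: [24, 32, 46, 1, 42, 43, 43]


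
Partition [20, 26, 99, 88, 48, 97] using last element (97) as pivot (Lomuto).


Pivot: 97
  20 <= 97: advance i (no swap)
  26 <= 97: advance i (no swap)
  88 <= 97: swap -> [20, 26, 88, 99, 48, 97]
  48 <= 97: swap -> [20, 26, 88, 48, 99, 97]
Place pivot at 4: [20, 26, 88, 48, 97, 99]

Partitioned: [20, 26, 88, 48, 97, 99]


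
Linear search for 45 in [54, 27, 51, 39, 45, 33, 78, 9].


i=0: 54!=45
i=1: 27!=45
i=2: 51!=45
i=3: 39!=45
i=4: 45==45 found!

Found at 4, 5 comps


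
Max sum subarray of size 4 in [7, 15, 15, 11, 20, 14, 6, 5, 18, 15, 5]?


[0:4]: 48
[1:5]: 61
[2:6]: 60
[3:7]: 51
[4:8]: 45
[5:9]: 43
[6:10]: 44
[7:11]: 43

Max: 61 at [1:5]


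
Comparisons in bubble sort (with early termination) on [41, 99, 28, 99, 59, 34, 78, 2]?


Algorithm: bubble sort (with early termination)
Input: [41, 99, 28, 99, 59, 34, 78, 2]
Sorted: [2, 28, 34, 41, 59, 78, 99, 99]

28


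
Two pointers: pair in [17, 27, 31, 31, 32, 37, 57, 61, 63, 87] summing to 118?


lo=0(17)+hi=9(87)=104
lo=1(27)+hi=9(87)=114
lo=2(31)+hi=9(87)=118

Yes: 31+87=118


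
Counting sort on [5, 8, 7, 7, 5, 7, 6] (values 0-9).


Input: [5, 8, 7, 7, 5, 7, 6]
Counts: [0, 0, 0, 0, 0, 2, 1, 3, 1, 0]

Sorted: [5, 5, 6, 7, 7, 7, 8]


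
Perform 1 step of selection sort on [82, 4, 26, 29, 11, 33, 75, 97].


Initial: [82, 4, 26, 29, 11, 33, 75, 97]
Step 1: min=4 at 1
  Swap: [4, 82, 26, 29, 11, 33, 75, 97]

After 1 step: [4, 82, 26, 29, 11, 33, 75, 97]


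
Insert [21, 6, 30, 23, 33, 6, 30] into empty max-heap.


Insert 21: [21]
Insert 6: [21, 6]
Insert 30: [30, 6, 21]
Insert 23: [30, 23, 21, 6]
Insert 33: [33, 30, 21, 6, 23]
Insert 6: [33, 30, 21, 6, 23, 6]
Insert 30: [33, 30, 30, 6, 23, 6, 21]

Final heap: [33, 30, 30, 6, 23, 6, 21]


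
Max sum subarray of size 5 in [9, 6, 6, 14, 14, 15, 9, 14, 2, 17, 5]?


[0:5]: 49
[1:6]: 55
[2:7]: 58
[3:8]: 66
[4:9]: 54
[5:10]: 57
[6:11]: 47

Max: 66 at [3:8]


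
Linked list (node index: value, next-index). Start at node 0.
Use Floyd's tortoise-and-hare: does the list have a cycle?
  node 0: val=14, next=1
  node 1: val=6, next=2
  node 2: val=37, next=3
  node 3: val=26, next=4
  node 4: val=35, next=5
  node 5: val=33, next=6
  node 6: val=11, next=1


Floyd's tortoise (slow, +1) and hare (fast, +2):
  init: slow=0, fast=0
  step 1: slow=1, fast=2
  step 2: slow=2, fast=4
  step 3: slow=3, fast=6
  step 4: slow=4, fast=2
  step 5: slow=5, fast=4
  step 6: slow=6, fast=6
  slow == fast at node 6: cycle detected

Cycle: yes


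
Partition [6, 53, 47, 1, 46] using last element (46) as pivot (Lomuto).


Pivot: 46
  6 <= 46: advance i (no swap)
  1 <= 46: swap -> [6, 1, 47, 53, 46]
Place pivot at 2: [6, 1, 46, 53, 47]

Partitioned: [6, 1, 46, 53, 47]


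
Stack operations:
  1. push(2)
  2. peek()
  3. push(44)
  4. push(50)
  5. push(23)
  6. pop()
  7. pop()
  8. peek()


push(2) -> [2]
peek()->2
push(44) -> [2, 44]
push(50) -> [2, 44, 50]
push(23) -> [2, 44, 50, 23]
pop()->23, [2, 44, 50]
pop()->50, [2, 44]
peek()->44

Final stack: [2, 44]


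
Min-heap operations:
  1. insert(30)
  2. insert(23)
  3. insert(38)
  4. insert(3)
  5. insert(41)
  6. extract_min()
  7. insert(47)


insert(30) -> [30]
insert(23) -> [23, 30]
insert(38) -> [23, 30, 38]
insert(3) -> [3, 23, 38, 30]
insert(41) -> [3, 23, 38, 30, 41]
extract_min()->3, [23, 30, 38, 41]
insert(47) -> [23, 30, 38, 41, 47]

Final heap: [23, 30, 38, 41, 47]


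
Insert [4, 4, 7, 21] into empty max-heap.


Insert 4: [4]
Insert 4: [4, 4]
Insert 7: [7, 4, 4]
Insert 21: [21, 7, 4, 4]

Final heap: [21, 7, 4, 4]


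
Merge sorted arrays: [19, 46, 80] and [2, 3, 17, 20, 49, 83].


Take 2 from B
Take 3 from B
Take 17 from B
Take 19 from A
Take 20 from B
Take 46 from A
Take 49 from B
Take 80 from A

Merged: [2, 3, 17, 19, 20, 46, 49, 80, 83]


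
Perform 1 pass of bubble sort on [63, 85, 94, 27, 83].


Initial: [63, 85, 94, 27, 83]
Pass 1: [63, 85, 27, 83, 94] (2 swaps)

After 1 pass: [63, 85, 27, 83, 94]


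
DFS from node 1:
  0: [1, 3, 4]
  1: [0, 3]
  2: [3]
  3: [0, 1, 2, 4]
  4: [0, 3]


Visit 1, push [3, 0]
Visit 0, push [4, 3]
Visit 3, push [4, 2]
Visit 2, push []
Visit 4, push []

DFS order: [1, 0, 3, 2, 4]


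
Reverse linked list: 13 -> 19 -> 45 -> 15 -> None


Step 1: curr=13, set curr.next=prev(None) | reversed so far: 13
Step 2: curr=19, set curr.next=prev(13) | reversed so far: 19 -> 13
Step 3: curr=45, set curr.next=prev(19) | reversed so far: 45 -> 19 -> 13
Step 4: curr=15, set curr.next=prev(45) | reversed so far: 15 -> 45 -> 19 -> 13

15 -> 45 -> 19 -> 13 -> None


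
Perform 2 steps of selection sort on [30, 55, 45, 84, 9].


Initial: [30, 55, 45, 84, 9]
Step 1: min=9 at 4
  Swap: [9, 55, 45, 84, 30]
Step 2: min=30 at 4
  Swap: [9, 30, 45, 84, 55]

After 2 steps: [9, 30, 45, 84, 55]


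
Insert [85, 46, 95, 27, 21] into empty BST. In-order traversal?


Insert 85: root
Insert 46: L from 85
Insert 95: R from 85
Insert 27: L from 85 -> L from 46
Insert 21: L from 85 -> L from 46 -> L from 27

In-order: [21, 27, 46, 85, 95]


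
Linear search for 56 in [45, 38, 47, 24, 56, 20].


i=0: 45!=56
i=1: 38!=56
i=2: 47!=56
i=3: 24!=56
i=4: 56==56 found!

Found at 4, 5 comps


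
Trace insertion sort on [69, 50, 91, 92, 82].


Initial: [69, 50, 91, 92, 82]
Insert 50: [50, 69, 91, 92, 82]
Insert 91: [50, 69, 91, 92, 82]
Insert 92: [50, 69, 91, 92, 82]
Insert 82: [50, 69, 82, 91, 92]

Sorted: [50, 69, 82, 91, 92]


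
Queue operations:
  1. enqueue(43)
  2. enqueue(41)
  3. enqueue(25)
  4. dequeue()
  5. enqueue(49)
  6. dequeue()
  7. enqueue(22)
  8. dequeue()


enqueue(43) -> [43]
enqueue(41) -> [43, 41]
enqueue(25) -> [43, 41, 25]
dequeue()->43, [41, 25]
enqueue(49) -> [41, 25, 49]
dequeue()->41, [25, 49]
enqueue(22) -> [25, 49, 22]
dequeue()->25, [49, 22]

Final queue: [49, 22]


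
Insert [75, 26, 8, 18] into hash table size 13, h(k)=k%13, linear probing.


Insert 75: h=10 -> slot 10
Insert 26: h=0 -> slot 0
Insert 8: h=8 -> slot 8
Insert 18: h=5 -> slot 5

Table: [26, None, None, None, None, 18, None, None, 8, None, 75, None, None]


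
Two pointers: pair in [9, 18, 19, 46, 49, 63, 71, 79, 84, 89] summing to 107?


lo=0(9)+hi=9(89)=98
lo=1(18)+hi=9(89)=107

Yes: 18+89=107


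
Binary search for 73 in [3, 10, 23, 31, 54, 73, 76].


Step 1: lo=0, hi=6, mid=3, val=31
Step 2: lo=4, hi=6, mid=5, val=73

Found at index 5


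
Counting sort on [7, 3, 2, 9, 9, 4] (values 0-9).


Input: [7, 3, 2, 9, 9, 4]
Counts: [0, 0, 1, 1, 1, 0, 0, 1, 0, 2]

Sorted: [2, 3, 4, 7, 9, 9]


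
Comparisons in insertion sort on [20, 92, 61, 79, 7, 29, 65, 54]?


Algorithm: insertion sort
Input: [20, 92, 61, 79, 7, 29, 65, 54]
Sorted: [7, 20, 29, 54, 61, 65, 79, 92]

21


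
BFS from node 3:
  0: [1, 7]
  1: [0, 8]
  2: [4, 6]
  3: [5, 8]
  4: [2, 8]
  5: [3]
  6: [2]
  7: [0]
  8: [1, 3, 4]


Visit 3, enqueue [5, 8]
Visit 5, enqueue []
Visit 8, enqueue [1, 4]
Visit 1, enqueue [0]
Visit 4, enqueue [2]
Visit 0, enqueue [7]
Visit 2, enqueue [6]
Visit 7, enqueue []
Visit 6, enqueue []

BFS order: [3, 5, 8, 1, 4, 0, 2, 7, 6]


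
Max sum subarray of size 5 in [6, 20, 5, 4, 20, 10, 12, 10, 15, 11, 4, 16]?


[0:5]: 55
[1:6]: 59
[2:7]: 51
[3:8]: 56
[4:9]: 67
[5:10]: 58
[6:11]: 52
[7:12]: 56

Max: 67 at [4:9]


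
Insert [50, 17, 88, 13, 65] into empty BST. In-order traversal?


Insert 50: root
Insert 17: L from 50
Insert 88: R from 50
Insert 13: L from 50 -> L from 17
Insert 65: R from 50 -> L from 88

In-order: [13, 17, 50, 65, 88]


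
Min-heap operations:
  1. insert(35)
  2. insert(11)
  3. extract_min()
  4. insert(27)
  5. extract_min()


insert(35) -> [35]
insert(11) -> [11, 35]
extract_min()->11, [35]
insert(27) -> [27, 35]
extract_min()->27, [35]

Final heap: [35]


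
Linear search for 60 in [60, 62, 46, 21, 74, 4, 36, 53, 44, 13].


i=0: 60==60 found!

Found at 0, 1 comps


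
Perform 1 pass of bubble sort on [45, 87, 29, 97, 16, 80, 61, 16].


Initial: [45, 87, 29, 97, 16, 80, 61, 16]
Pass 1: [45, 29, 87, 16, 80, 61, 16, 97] (5 swaps)

After 1 pass: [45, 29, 87, 16, 80, 61, 16, 97]


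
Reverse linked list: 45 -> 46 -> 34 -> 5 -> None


Step 1: curr=45, set curr.next=prev(None) | reversed so far: 45
Step 2: curr=46, set curr.next=prev(45) | reversed so far: 46 -> 45
Step 3: curr=34, set curr.next=prev(46) | reversed so far: 34 -> 46 -> 45
Step 4: curr=5, set curr.next=prev(34) | reversed so far: 5 -> 34 -> 46 -> 45

5 -> 34 -> 46 -> 45 -> None


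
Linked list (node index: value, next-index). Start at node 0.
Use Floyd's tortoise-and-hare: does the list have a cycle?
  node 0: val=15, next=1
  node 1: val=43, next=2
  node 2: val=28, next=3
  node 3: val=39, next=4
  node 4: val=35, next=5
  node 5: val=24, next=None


Floyd's tortoise (slow, +1) and hare (fast, +2):
  init: slow=0, fast=0
  step 1: slow=1, fast=2
  step 2: slow=2, fast=4
  step 3: fast 4->5->None, no cycle

Cycle: no


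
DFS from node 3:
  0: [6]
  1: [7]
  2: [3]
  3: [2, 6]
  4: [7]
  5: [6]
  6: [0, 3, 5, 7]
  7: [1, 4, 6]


Visit 3, push [6, 2]
Visit 2, push []
Visit 6, push [7, 5, 0]
Visit 0, push []
Visit 5, push []
Visit 7, push [4, 1]
Visit 1, push []
Visit 4, push []

DFS order: [3, 2, 6, 0, 5, 7, 1, 4]


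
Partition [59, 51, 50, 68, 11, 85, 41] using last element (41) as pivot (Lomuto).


Pivot: 41
  11 <= 41: swap -> [11, 51, 50, 68, 59, 85, 41]
Place pivot at 1: [11, 41, 50, 68, 59, 85, 51]

Partitioned: [11, 41, 50, 68, 59, 85, 51]


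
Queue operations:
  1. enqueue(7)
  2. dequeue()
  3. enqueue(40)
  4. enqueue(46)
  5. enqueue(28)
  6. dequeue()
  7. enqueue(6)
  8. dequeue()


enqueue(7) -> [7]
dequeue()->7, []
enqueue(40) -> [40]
enqueue(46) -> [40, 46]
enqueue(28) -> [40, 46, 28]
dequeue()->40, [46, 28]
enqueue(6) -> [46, 28, 6]
dequeue()->46, [28, 6]

Final queue: [28, 6]


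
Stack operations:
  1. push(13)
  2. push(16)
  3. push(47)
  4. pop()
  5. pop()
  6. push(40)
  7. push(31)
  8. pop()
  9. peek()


push(13) -> [13]
push(16) -> [13, 16]
push(47) -> [13, 16, 47]
pop()->47, [13, 16]
pop()->16, [13]
push(40) -> [13, 40]
push(31) -> [13, 40, 31]
pop()->31, [13, 40]
peek()->40

Final stack: [13, 40]


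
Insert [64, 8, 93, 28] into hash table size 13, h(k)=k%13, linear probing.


Insert 64: h=12 -> slot 12
Insert 8: h=8 -> slot 8
Insert 93: h=2 -> slot 2
Insert 28: h=2, 1 probes -> slot 3

Table: [None, None, 93, 28, None, None, None, None, 8, None, None, None, 64]


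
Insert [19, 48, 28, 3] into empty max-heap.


Insert 19: [19]
Insert 48: [48, 19]
Insert 28: [48, 19, 28]
Insert 3: [48, 19, 28, 3]

Final heap: [48, 19, 28, 3]


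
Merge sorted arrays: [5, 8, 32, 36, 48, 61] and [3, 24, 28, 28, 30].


Take 3 from B
Take 5 from A
Take 8 from A
Take 24 from B
Take 28 from B
Take 28 from B
Take 30 from B

Merged: [3, 5, 8, 24, 28, 28, 30, 32, 36, 48, 61]


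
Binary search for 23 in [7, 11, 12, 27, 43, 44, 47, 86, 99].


Step 1: lo=0, hi=8, mid=4, val=43
Step 2: lo=0, hi=3, mid=1, val=11
Step 3: lo=2, hi=3, mid=2, val=12
Step 4: lo=3, hi=3, mid=3, val=27

Not found


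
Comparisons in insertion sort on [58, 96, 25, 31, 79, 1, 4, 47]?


Algorithm: insertion sort
Input: [58, 96, 25, 31, 79, 1, 4, 47]
Sorted: [1, 4, 25, 31, 47, 58, 79, 96]

23


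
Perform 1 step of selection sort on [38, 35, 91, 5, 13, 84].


Initial: [38, 35, 91, 5, 13, 84]
Step 1: min=5 at 3
  Swap: [5, 35, 91, 38, 13, 84]

After 1 step: [5, 35, 91, 38, 13, 84]


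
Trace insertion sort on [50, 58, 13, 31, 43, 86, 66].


Initial: [50, 58, 13, 31, 43, 86, 66]
Insert 58: [50, 58, 13, 31, 43, 86, 66]
Insert 13: [13, 50, 58, 31, 43, 86, 66]
Insert 31: [13, 31, 50, 58, 43, 86, 66]
Insert 43: [13, 31, 43, 50, 58, 86, 66]
Insert 86: [13, 31, 43, 50, 58, 86, 66]
Insert 66: [13, 31, 43, 50, 58, 66, 86]

Sorted: [13, 31, 43, 50, 58, 66, 86]


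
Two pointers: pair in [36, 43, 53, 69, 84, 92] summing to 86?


lo=0(36)+hi=5(92)=128
lo=0(36)+hi=4(84)=120
lo=0(36)+hi=3(69)=105
lo=0(36)+hi=2(53)=89
lo=0(36)+hi=1(43)=79

No pair found


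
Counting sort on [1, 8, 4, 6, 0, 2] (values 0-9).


Input: [1, 8, 4, 6, 0, 2]
Counts: [1, 1, 1, 0, 1, 0, 1, 0, 1, 0]

Sorted: [0, 1, 2, 4, 6, 8]


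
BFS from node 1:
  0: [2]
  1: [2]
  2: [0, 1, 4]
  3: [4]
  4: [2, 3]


Visit 1, enqueue [2]
Visit 2, enqueue [0, 4]
Visit 0, enqueue []
Visit 4, enqueue [3]
Visit 3, enqueue []

BFS order: [1, 2, 0, 4, 3]


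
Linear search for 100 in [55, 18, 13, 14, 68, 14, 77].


i=0: 55!=100
i=1: 18!=100
i=2: 13!=100
i=3: 14!=100
i=4: 68!=100
i=5: 14!=100
i=6: 77!=100

Not found, 7 comps


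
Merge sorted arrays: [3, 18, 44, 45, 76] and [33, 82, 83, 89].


Take 3 from A
Take 18 from A
Take 33 from B
Take 44 from A
Take 45 from A
Take 76 from A

Merged: [3, 18, 33, 44, 45, 76, 82, 83, 89]


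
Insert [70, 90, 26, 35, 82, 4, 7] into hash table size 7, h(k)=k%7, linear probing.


Insert 70: h=0 -> slot 0
Insert 90: h=6 -> slot 6
Insert 26: h=5 -> slot 5
Insert 35: h=0, 1 probes -> slot 1
Insert 82: h=5, 4 probes -> slot 2
Insert 4: h=4 -> slot 4
Insert 7: h=0, 3 probes -> slot 3

Table: [70, 35, 82, 7, 4, 26, 90]


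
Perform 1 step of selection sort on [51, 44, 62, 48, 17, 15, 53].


Initial: [51, 44, 62, 48, 17, 15, 53]
Step 1: min=15 at 5
  Swap: [15, 44, 62, 48, 17, 51, 53]

After 1 step: [15, 44, 62, 48, 17, 51, 53]


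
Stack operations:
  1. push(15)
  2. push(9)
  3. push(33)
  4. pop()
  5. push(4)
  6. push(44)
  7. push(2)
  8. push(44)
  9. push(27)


push(15) -> [15]
push(9) -> [15, 9]
push(33) -> [15, 9, 33]
pop()->33, [15, 9]
push(4) -> [15, 9, 4]
push(44) -> [15, 9, 4, 44]
push(2) -> [15, 9, 4, 44, 2]
push(44) -> [15, 9, 4, 44, 2, 44]
push(27) -> [15, 9, 4, 44, 2, 44, 27]

Final stack: [15, 9, 4, 44, 2, 44, 27]


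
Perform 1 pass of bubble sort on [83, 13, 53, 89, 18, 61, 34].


Initial: [83, 13, 53, 89, 18, 61, 34]
Pass 1: [13, 53, 83, 18, 61, 34, 89] (5 swaps)

After 1 pass: [13, 53, 83, 18, 61, 34, 89]


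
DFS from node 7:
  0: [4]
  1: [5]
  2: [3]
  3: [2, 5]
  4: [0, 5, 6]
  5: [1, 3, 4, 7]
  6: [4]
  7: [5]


Visit 7, push [5]
Visit 5, push [4, 3, 1]
Visit 1, push []
Visit 3, push [2]
Visit 2, push []
Visit 4, push [6, 0]
Visit 0, push []
Visit 6, push []

DFS order: [7, 5, 1, 3, 2, 4, 0, 6]


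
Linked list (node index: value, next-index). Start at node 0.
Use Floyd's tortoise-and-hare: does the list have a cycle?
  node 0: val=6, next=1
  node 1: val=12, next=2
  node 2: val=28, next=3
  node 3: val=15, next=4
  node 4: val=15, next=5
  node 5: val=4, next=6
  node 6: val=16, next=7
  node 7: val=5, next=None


Floyd's tortoise (slow, +1) and hare (fast, +2):
  init: slow=0, fast=0
  step 1: slow=1, fast=2
  step 2: slow=2, fast=4
  step 3: slow=3, fast=6
  step 4: fast 6->7->None, no cycle

Cycle: no


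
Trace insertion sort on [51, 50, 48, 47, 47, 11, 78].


Initial: [51, 50, 48, 47, 47, 11, 78]
Insert 50: [50, 51, 48, 47, 47, 11, 78]
Insert 48: [48, 50, 51, 47, 47, 11, 78]
Insert 47: [47, 48, 50, 51, 47, 11, 78]
Insert 47: [47, 47, 48, 50, 51, 11, 78]
Insert 11: [11, 47, 47, 48, 50, 51, 78]
Insert 78: [11, 47, 47, 48, 50, 51, 78]

Sorted: [11, 47, 47, 48, 50, 51, 78]


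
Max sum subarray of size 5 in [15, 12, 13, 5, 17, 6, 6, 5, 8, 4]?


[0:5]: 62
[1:6]: 53
[2:7]: 47
[3:8]: 39
[4:9]: 42
[5:10]: 29

Max: 62 at [0:5]


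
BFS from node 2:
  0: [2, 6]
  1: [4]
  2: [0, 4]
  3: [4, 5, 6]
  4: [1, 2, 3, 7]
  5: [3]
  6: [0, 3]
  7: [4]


Visit 2, enqueue [0, 4]
Visit 0, enqueue [6]
Visit 4, enqueue [1, 3, 7]
Visit 6, enqueue []
Visit 1, enqueue []
Visit 3, enqueue [5]
Visit 7, enqueue []
Visit 5, enqueue []

BFS order: [2, 0, 4, 6, 1, 3, 7, 5]


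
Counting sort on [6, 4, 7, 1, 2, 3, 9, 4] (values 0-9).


Input: [6, 4, 7, 1, 2, 3, 9, 4]
Counts: [0, 1, 1, 1, 2, 0, 1, 1, 0, 1]

Sorted: [1, 2, 3, 4, 4, 6, 7, 9]


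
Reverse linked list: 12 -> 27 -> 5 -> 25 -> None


Step 1: curr=12, set curr.next=prev(None) | reversed so far: 12
Step 2: curr=27, set curr.next=prev(12) | reversed so far: 27 -> 12
Step 3: curr=5, set curr.next=prev(27) | reversed so far: 5 -> 27 -> 12
Step 4: curr=25, set curr.next=prev(5) | reversed so far: 25 -> 5 -> 27 -> 12

25 -> 5 -> 27 -> 12 -> None


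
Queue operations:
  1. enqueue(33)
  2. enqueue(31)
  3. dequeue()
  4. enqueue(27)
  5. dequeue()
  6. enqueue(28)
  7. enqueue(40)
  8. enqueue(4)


enqueue(33) -> [33]
enqueue(31) -> [33, 31]
dequeue()->33, [31]
enqueue(27) -> [31, 27]
dequeue()->31, [27]
enqueue(28) -> [27, 28]
enqueue(40) -> [27, 28, 40]
enqueue(4) -> [27, 28, 40, 4]

Final queue: [27, 28, 40, 4]


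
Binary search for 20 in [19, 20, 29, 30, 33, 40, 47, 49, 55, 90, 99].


Step 1: lo=0, hi=10, mid=5, val=40
Step 2: lo=0, hi=4, mid=2, val=29
Step 3: lo=0, hi=1, mid=0, val=19
Step 4: lo=1, hi=1, mid=1, val=20

Found at index 1


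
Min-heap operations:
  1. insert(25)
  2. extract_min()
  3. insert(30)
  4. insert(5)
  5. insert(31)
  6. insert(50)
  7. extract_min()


insert(25) -> [25]
extract_min()->25, []
insert(30) -> [30]
insert(5) -> [5, 30]
insert(31) -> [5, 30, 31]
insert(50) -> [5, 30, 31, 50]
extract_min()->5, [30, 50, 31]

Final heap: [30, 50, 31]


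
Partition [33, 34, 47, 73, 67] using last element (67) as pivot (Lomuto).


Pivot: 67
  33 <= 67: advance i (no swap)
  34 <= 67: advance i (no swap)
  47 <= 67: advance i (no swap)
Place pivot at 3: [33, 34, 47, 67, 73]

Partitioned: [33, 34, 47, 67, 73]


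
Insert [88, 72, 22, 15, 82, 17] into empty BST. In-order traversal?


Insert 88: root
Insert 72: L from 88
Insert 22: L from 88 -> L from 72
Insert 15: L from 88 -> L from 72 -> L from 22
Insert 82: L from 88 -> R from 72
Insert 17: L from 88 -> L from 72 -> L from 22 -> R from 15

In-order: [15, 17, 22, 72, 82, 88]


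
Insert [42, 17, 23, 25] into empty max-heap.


Insert 42: [42]
Insert 17: [42, 17]
Insert 23: [42, 17, 23]
Insert 25: [42, 25, 23, 17]

Final heap: [42, 25, 23, 17]


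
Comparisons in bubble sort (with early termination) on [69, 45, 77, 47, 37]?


Algorithm: bubble sort (with early termination)
Input: [69, 45, 77, 47, 37]
Sorted: [37, 45, 47, 69, 77]

10


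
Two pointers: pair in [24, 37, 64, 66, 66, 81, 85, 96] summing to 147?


lo=0(24)+hi=7(96)=120
lo=1(37)+hi=7(96)=133
lo=2(64)+hi=7(96)=160
lo=2(64)+hi=6(85)=149
lo=2(64)+hi=5(81)=145
lo=3(66)+hi=5(81)=147

Yes: 66+81=147


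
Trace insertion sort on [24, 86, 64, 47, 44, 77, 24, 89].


Initial: [24, 86, 64, 47, 44, 77, 24, 89]
Insert 86: [24, 86, 64, 47, 44, 77, 24, 89]
Insert 64: [24, 64, 86, 47, 44, 77, 24, 89]
Insert 47: [24, 47, 64, 86, 44, 77, 24, 89]
Insert 44: [24, 44, 47, 64, 86, 77, 24, 89]
Insert 77: [24, 44, 47, 64, 77, 86, 24, 89]
Insert 24: [24, 24, 44, 47, 64, 77, 86, 89]
Insert 89: [24, 24, 44, 47, 64, 77, 86, 89]

Sorted: [24, 24, 44, 47, 64, 77, 86, 89]


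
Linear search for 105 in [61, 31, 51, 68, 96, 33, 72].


i=0: 61!=105
i=1: 31!=105
i=2: 51!=105
i=3: 68!=105
i=4: 96!=105
i=5: 33!=105
i=6: 72!=105

Not found, 7 comps


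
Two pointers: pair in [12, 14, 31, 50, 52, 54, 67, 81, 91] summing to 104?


lo=0(12)+hi=8(91)=103
lo=1(14)+hi=8(91)=105
lo=1(14)+hi=7(81)=95
lo=2(31)+hi=7(81)=112
lo=2(31)+hi=6(67)=98
lo=3(50)+hi=6(67)=117
lo=3(50)+hi=5(54)=104

Yes: 50+54=104


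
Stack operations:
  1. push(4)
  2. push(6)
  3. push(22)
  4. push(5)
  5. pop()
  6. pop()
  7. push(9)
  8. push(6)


push(4) -> [4]
push(6) -> [4, 6]
push(22) -> [4, 6, 22]
push(5) -> [4, 6, 22, 5]
pop()->5, [4, 6, 22]
pop()->22, [4, 6]
push(9) -> [4, 6, 9]
push(6) -> [4, 6, 9, 6]

Final stack: [4, 6, 9, 6]


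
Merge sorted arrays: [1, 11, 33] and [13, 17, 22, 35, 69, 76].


Take 1 from A
Take 11 from A
Take 13 from B
Take 17 from B
Take 22 from B
Take 33 from A

Merged: [1, 11, 13, 17, 22, 33, 35, 69, 76]


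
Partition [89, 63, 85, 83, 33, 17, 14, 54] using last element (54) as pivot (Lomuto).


Pivot: 54
  33 <= 54: swap -> [33, 63, 85, 83, 89, 17, 14, 54]
  17 <= 54: swap -> [33, 17, 85, 83, 89, 63, 14, 54]
  14 <= 54: swap -> [33, 17, 14, 83, 89, 63, 85, 54]
Place pivot at 3: [33, 17, 14, 54, 89, 63, 85, 83]

Partitioned: [33, 17, 14, 54, 89, 63, 85, 83]


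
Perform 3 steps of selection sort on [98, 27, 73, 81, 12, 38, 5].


Initial: [98, 27, 73, 81, 12, 38, 5]
Step 1: min=5 at 6
  Swap: [5, 27, 73, 81, 12, 38, 98]
Step 2: min=12 at 4
  Swap: [5, 12, 73, 81, 27, 38, 98]
Step 3: min=27 at 4
  Swap: [5, 12, 27, 81, 73, 38, 98]

After 3 steps: [5, 12, 27, 81, 73, 38, 98]


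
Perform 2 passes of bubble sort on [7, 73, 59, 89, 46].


Initial: [7, 73, 59, 89, 46]
Pass 1: [7, 59, 73, 46, 89] (2 swaps)
Pass 2: [7, 59, 46, 73, 89] (1 swaps)

After 2 passes: [7, 59, 46, 73, 89]


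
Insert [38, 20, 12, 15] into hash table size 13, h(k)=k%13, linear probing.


Insert 38: h=12 -> slot 12
Insert 20: h=7 -> slot 7
Insert 12: h=12, 1 probes -> slot 0
Insert 15: h=2 -> slot 2

Table: [12, None, 15, None, None, None, None, 20, None, None, None, None, 38]


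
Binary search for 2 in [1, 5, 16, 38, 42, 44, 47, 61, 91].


Step 1: lo=0, hi=8, mid=4, val=42
Step 2: lo=0, hi=3, mid=1, val=5
Step 3: lo=0, hi=0, mid=0, val=1

Not found


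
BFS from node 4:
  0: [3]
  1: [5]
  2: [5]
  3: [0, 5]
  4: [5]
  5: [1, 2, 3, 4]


Visit 4, enqueue [5]
Visit 5, enqueue [1, 2, 3]
Visit 1, enqueue []
Visit 2, enqueue []
Visit 3, enqueue [0]
Visit 0, enqueue []

BFS order: [4, 5, 1, 2, 3, 0]


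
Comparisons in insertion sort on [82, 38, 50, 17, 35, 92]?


Algorithm: insertion sort
Input: [82, 38, 50, 17, 35, 92]
Sorted: [17, 35, 38, 50, 82, 92]

11


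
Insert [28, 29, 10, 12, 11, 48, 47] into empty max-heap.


Insert 28: [28]
Insert 29: [29, 28]
Insert 10: [29, 28, 10]
Insert 12: [29, 28, 10, 12]
Insert 11: [29, 28, 10, 12, 11]
Insert 48: [48, 28, 29, 12, 11, 10]
Insert 47: [48, 28, 47, 12, 11, 10, 29]

Final heap: [48, 28, 47, 12, 11, 10, 29]


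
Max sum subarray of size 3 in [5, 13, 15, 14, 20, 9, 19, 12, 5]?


[0:3]: 33
[1:4]: 42
[2:5]: 49
[3:6]: 43
[4:7]: 48
[5:8]: 40
[6:9]: 36

Max: 49 at [2:5]


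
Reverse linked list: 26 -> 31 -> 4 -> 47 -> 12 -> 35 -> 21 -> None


Step 1: curr=26, set curr.next=prev(None) | reversed so far: 26
Step 2: curr=31, set curr.next=prev(26) | reversed so far: 31 -> 26
Step 3: curr=4, set curr.next=prev(31) | reversed so far: 4 -> 31 -> 26
Step 4: curr=47, set curr.next=prev(4) | reversed so far: 47 -> 4 -> 31 -> 26
Step 5: curr=12, set curr.next=prev(47) | reversed so far: 12 -> 47 -> 4 -> 31 -> 26
Step 6: curr=35, set curr.next=prev(12) | reversed so far: 35 -> 12 -> 47 -> 4 -> 31 -> 26
Step 7: curr=21, set curr.next=prev(35) | reversed so far: 21 -> 35 -> 12 -> 47 -> 4 -> 31 -> 26

21 -> 35 -> 12 -> 47 -> 4 -> 31 -> 26 -> None


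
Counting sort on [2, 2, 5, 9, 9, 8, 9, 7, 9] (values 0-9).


Input: [2, 2, 5, 9, 9, 8, 9, 7, 9]
Counts: [0, 0, 2, 0, 0, 1, 0, 1, 1, 4]

Sorted: [2, 2, 5, 7, 8, 9, 9, 9, 9]


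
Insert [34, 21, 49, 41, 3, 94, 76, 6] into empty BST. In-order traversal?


Insert 34: root
Insert 21: L from 34
Insert 49: R from 34
Insert 41: R from 34 -> L from 49
Insert 3: L from 34 -> L from 21
Insert 94: R from 34 -> R from 49
Insert 76: R from 34 -> R from 49 -> L from 94
Insert 6: L from 34 -> L from 21 -> R from 3

In-order: [3, 6, 21, 34, 41, 49, 76, 94]


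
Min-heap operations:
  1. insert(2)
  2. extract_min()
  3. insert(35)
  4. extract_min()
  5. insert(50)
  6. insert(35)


insert(2) -> [2]
extract_min()->2, []
insert(35) -> [35]
extract_min()->35, []
insert(50) -> [50]
insert(35) -> [35, 50]

Final heap: [35, 50]


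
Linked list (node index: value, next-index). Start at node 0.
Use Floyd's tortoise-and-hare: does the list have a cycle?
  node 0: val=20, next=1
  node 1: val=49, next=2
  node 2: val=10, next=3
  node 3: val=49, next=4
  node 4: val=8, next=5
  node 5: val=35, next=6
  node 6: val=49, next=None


Floyd's tortoise (slow, +1) and hare (fast, +2):
  init: slow=0, fast=0
  step 1: slow=1, fast=2
  step 2: slow=2, fast=4
  step 3: slow=3, fast=6
  step 4: fast -> None, no cycle

Cycle: no


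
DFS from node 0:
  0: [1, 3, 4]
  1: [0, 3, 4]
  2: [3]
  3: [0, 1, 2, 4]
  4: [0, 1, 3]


Visit 0, push [4, 3, 1]
Visit 1, push [4, 3]
Visit 3, push [4, 2]
Visit 2, push []
Visit 4, push []

DFS order: [0, 1, 3, 2, 4]


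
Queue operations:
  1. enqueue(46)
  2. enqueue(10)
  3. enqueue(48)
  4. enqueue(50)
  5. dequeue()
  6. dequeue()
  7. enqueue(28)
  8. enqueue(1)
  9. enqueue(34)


enqueue(46) -> [46]
enqueue(10) -> [46, 10]
enqueue(48) -> [46, 10, 48]
enqueue(50) -> [46, 10, 48, 50]
dequeue()->46, [10, 48, 50]
dequeue()->10, [48, 50]
enqueue(28) -> [48, 50, 28]
enqueue(1) -> [48, 50, 28, 1]
enqueue(34) -> [48, 50, 28, 1, 34]

Final queue: [48, 50, 28, 1, 34]


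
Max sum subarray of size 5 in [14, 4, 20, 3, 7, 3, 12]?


[0:5]: 48
[1:6]: 37
[2:7]: 45

Max: 48 at [0:5]


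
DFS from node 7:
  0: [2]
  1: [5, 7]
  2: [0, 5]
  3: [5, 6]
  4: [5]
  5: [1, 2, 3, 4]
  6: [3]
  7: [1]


Visit 7, push [1]
Visit 1, push [5]
Visit 5, push [4, 3, 2]
Visit 2, push [0]
Visit 0, push []
Visit 3, push [6]
Visit 6, push []
Visit 4, push []

DFS order: [7, 1, 5, 2, 0, 3, 6, 4]


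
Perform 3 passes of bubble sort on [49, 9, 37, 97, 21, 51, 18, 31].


Initial: [49, 9, 37, 97, 21, 51, 18, 31]
Pass 1: [9, 37, 49, 21, 51, 18, 31, 97] (6 swaps)
Pass 2: [9, 37, 21, 49, 18, 31, 51, 97] (3 swaps)
Pass 3: [9, 21, 37, 18, 31, 49, 51, 97] (3 swaps)

After 3 passes: [9, 21, 37, 18, 31, 49, 51, 97]


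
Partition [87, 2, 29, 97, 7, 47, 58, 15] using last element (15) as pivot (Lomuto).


Pivot: 15
  2 <= 15: swap -> [2, 87, 29, 97, 7, 47, 58, 15]
  7 <= 15: swap -> [2, 7, 29, 97, 87, 47, 58, 15]
Place pivot at 2: [2, 7, 15, 97, 87, 47, 58, 29]

Partitioned: [2, 7, 15, 97, 87, 47, 58, 29]


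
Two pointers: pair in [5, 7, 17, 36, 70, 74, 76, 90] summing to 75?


lo=0(5)+hi=7(90)=95
lo=0(5)+hi=6(76)=81
lo=0(5)+hi=5(74)=79
lo=0(5)+hi=4(70)=75

Yes: 5+70=75


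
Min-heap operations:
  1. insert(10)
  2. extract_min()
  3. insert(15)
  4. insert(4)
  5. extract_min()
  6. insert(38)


insert(10) -> [10]
extract_min()->10, []
insert(15) -> [15]
insert(4) -> [4, 15]
extract_min()->4, [15]
insert(38) -> [15, 38]

Final heap: [15, 38]


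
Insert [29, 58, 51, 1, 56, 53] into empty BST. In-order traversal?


Insert 29: root
Insert 58: R from 29
Insert 51: R from 29 -> L from 58
Insert 1: L from 29
Insert 56: R from 29 -> L from 58 -> R from 51
Insert 53: R from 29 -> L from 58 -> R from 51 -> L from 56

In-order: [1, 29, 51, 53, 56, 58]


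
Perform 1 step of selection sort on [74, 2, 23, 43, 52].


Initial: [74, 2, 23, 43, 52]
Step 1: min=2 at 1
  Swap: [2, 74, 23, 43, 52]

After 1 step: [2, 74, 23, 43, 52]


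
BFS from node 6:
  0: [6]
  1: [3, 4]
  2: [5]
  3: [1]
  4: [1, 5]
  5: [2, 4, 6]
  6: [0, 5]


Visit 6, enqueue [0, 5]
Visit 0, enqueue []
Visit 5, enqueue [2, 4]
Visit 2, enqueue []
Visit 4, enqueue [1]
Visit 1, enqueue [3]
Visit 3, enqueue []

BFS order: [6, 0, 5, 2, 4, 1, 3]


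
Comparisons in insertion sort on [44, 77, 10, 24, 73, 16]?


Algorithm: insertion sort
Input: [44, 77, 10, 24, 73, 16]
Sorted: [10, 16, 24, 44, 73, 77]

13


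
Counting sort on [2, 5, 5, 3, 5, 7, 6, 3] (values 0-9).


Input: [2, 5, 5, 3, 5, 7, 6, 3]
Counts: [0, 0, 1, 2, 0, 3, 1, 1, 0, 0]

Sorted: [2, 3, 3, 5, 5, 5, 6, 7]


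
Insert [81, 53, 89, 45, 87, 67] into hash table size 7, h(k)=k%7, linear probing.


Insert 81: h=4 -> slot 4
Insert 53: h=4, 1 probes -> slot 5
Insert 89: h=5, 1 probes -> slot 6
Insert 45: h=3 -> slot 3
Insert 87: h=3, 4 probes -> slot 0
Insert 67: h=4, 4 probes -> slot 1

Table: [87, 67, None, 45, 81, 53, 89]


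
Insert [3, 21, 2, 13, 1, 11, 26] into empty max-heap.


Insert 3: [3]
Insert 21: [21, 3]
Insert 2: [21, 3, 2]
Insert 13: [21, 13, 2, 3]
Insert 1: [21, 13, 2, 3, 1]
Insert 11: [21, 13, 11, 3, 1, 2]
Insert 26: [26, 13, 21, 3, 1, 2, 11]

Final heap: [26, 13, 21, 3, 1, 2, 11]


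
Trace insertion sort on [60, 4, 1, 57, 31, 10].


Initial: [60, 4, 1, 57, 31, 10]
Insert 4: [4, 60, 1, 57, 31, 10]
Insert 1: [1, 4, 60, 57, 31, 10]
Insert 57: [1, 4, 57, 60, 31, 10]
Insert 31: [1, 4, 31, 57, 60, 10]
Insert 10: [1, 4, 10, 31, 57, 60]

Sorted: [1, 4, 10, 31, 57, 60]


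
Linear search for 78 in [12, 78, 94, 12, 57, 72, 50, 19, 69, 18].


i=0: 12!=78
i=1: 78==78 found!

Found at 1, 2 comps


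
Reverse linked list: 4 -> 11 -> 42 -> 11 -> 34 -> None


Step 1: curr=4, set curr.next=prev(None) | reversed so far: 4
Step 2: curr=11, set curr.next=prev(4) | reversed so far: 11 -> 4
Step 3: curr=42, set curr.next=prev(11) | reversed so far: 42 -> 11 -> 4
Step 4: curr=11, set curr.next=prev(42) | reversed so far: 11 -> 42 -> 11 -> 4
Step 5: curr=34, set curr.next=prev(11) | reversed so far: 34 -> 11 -> 42 -> 11 -> 4

34 -> 11 -> 42 -> 11 -> 4 -> None


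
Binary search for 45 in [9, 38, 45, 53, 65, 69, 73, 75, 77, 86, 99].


Step 1: lo=0, hi=10, mid=5, val=69
Step 2: lo=0, hi=4, mid=2, val=45

Found at index 2


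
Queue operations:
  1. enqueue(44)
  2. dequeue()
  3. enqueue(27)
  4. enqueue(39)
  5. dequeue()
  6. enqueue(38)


enqueue(44) -> [44]
dequeue()->44, []
enqueue(27) -> [27]
enqueue(39) -> [27, 39]
dequeue()->27, [39]
enqueue(38) -> [39, 38]

Final queue: [39, 38]


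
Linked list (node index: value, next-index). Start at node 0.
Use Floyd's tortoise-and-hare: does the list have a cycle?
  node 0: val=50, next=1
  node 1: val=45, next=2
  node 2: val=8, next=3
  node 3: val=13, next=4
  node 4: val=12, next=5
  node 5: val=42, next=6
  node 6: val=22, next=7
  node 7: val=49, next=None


Floyd's tortoise (slow, +1) and hare (fast, +2):
  init: slow=0, fast=0
  step 1: slow=1, fast=2
  step 2: slow=2, fast=4
  step 3: slow=3, fast=6
  step 4: fast 6->7->None, no cycle

Cycle: no
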